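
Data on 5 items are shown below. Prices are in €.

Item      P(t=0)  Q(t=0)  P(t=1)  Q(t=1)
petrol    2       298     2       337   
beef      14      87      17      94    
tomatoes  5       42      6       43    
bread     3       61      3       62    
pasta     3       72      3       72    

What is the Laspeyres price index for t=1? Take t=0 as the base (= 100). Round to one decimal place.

Laspeyres price index uses base-period quantities as weights.
ΣP(t=1)·Q(t=0) = 2×298 + 17×87 + 6×42 + 3×61 + 3×72 = 596 + 1479 + 252 + 183 + 216 = 2726
ΣP(t=0)·Q(t=0) = 2×298 + 14×87 + 5×42 + 3×61 + 3×72 = 596 + 1218 + 210 + 183 + 216 = 2423
Index = 2726 / 2423 × 100 = 112.5052

112.5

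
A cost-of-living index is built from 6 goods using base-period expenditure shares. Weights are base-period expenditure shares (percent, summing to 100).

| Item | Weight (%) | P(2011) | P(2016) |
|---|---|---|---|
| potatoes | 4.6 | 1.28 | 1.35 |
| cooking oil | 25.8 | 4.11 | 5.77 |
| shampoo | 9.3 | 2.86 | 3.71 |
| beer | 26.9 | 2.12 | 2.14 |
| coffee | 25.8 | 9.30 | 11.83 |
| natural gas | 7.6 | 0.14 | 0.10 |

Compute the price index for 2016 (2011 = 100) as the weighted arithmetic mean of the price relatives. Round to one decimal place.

118.5

potatoes: 4.6 × (1.35/1.28) = 4.6 × 1.054688 = 4.8516
cooking oil: 25.8 × (5.77/4.11) = 25.8 × 1.403893 = 36.2204
shampoo: 9.3 × (3.71/2.86) = 9.3 × 1.297203 = 12.0640
beer: 26.9 × (2.14/2.12) = 26.9 × 1.009434 = 27.1538
coffee: 25.8 × (11.83/9.30) = 25.8 × 1.272043 = 32.8187
natural gas: 7.6 × (0.10/0.14) = 7.6 × 0.714286 = 5.4286
Index = Σ wᵢ·(p₁ᵢ/p₀ᵢ) = 4.8516 + 36.2204 + 12.0640 + 27.1538 + 32.8187 + 5.4286 = 118.5370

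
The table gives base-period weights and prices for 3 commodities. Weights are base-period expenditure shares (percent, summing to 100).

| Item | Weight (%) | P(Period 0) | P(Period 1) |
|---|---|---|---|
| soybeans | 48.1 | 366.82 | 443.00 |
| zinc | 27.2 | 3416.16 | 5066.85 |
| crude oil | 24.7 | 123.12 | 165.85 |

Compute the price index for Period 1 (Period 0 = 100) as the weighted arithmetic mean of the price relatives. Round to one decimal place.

soybeans: 48.1 × (443.00/366.82) = 48.1 × 1.207677 = 58.0893
zinc: 27.2 × (5066.85/3416.16) = 27.2 × 1.483200 = 40.3431
crude oil: 24.7 × (165.85/123.12) = 24.7 × 1.347060 = 33.2724
Index = Σ wᵢ·(p₁ᵢ/p₀ᵢ) = 58.0893 + 40.3431 + 33.2724 = 131.7047

131.7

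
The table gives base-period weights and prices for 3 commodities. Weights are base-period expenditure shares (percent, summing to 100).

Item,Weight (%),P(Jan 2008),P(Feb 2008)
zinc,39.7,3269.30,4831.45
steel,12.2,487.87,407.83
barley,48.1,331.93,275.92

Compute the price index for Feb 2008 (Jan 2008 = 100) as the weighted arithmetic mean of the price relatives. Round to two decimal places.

108.85

zinc: 39.7 × (4831.45/3269.30) = 39.7 × 1.477824 = 58.6696
steel: 12.2 × (407.83/487.87) = 12.2 × 0.835940 = 10.1985
barley: 48.1 × (275.92/331.93) = 48.1 × 0.831260 = 39.9836
Index = Σ wᵢ·(p₁ᵢ/p₀ᵢ) = 58.6696 + 10.1985 + 39.9836 = 108.8517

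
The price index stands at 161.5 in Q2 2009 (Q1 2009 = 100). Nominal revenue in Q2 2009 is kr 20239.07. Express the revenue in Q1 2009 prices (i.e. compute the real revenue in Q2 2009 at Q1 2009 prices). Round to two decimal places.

12531.93

Real = Nominal ÷ (Index/100) = 20239.07 ÷ (161.5/100)
     = 20239.07 ÷ 1.615 = 12531.9319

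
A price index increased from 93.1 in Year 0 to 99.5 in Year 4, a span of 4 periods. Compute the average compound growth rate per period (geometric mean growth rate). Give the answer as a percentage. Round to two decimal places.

1.68%

Growth factor = (99.5/93.1)^(1/4) = (1.068743)^(1/4) = 1.016760
Growth rate = 1.016760 − 1 = 0.016760 = 1.6760%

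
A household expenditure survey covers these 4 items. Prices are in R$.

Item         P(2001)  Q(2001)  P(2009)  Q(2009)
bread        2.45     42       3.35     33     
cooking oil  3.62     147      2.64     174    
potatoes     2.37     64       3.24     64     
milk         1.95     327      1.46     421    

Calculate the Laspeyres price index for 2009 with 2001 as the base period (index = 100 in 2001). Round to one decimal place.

85.2

Laspeyres price index uses base-period quantities as weights.
ΣP(2009)·Q(2001) = 3.35×42 + 2.64×147 + 3.24×64 + 1.46×327 = 140.7 + 388.08 + 207.36 + 477.42 = 1213.56
ΣP(2001)·Q(2001) = 2.45×42 + 3.62×147 + 2.37×64 + 1.95×327 = 102.9 + 532.14 + 151.68 + 637.65 = 1424.37
Index = 1213.56 / 1424.37 × 100 = 85.1998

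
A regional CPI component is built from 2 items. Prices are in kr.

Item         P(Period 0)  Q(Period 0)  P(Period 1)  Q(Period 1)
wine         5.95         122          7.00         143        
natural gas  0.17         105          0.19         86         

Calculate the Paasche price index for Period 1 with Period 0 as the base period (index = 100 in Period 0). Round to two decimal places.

117.55

Paasche price index uses current-period quantities as weights.
ΣP(Period 1)·Q(Period 1) = 7.00×143 + 0.19×86 = 1001 + 16.34 = 1017.34
ΣP(Period 0)·Q(Period 1) = 5.95×143 + 0.17×86 = 850.85 + 14.62 = 865.47
Index = 1017.34 / 865.47 × 100 = 117.5477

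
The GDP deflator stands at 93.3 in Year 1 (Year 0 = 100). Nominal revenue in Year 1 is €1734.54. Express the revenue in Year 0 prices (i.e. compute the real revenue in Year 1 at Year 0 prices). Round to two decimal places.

1859.10

Real = Nominal ÷ (Index/100) = 1734.54 ÷ (93.3/100)
     = 1734.54 ÷ 0.933 = 1859.0997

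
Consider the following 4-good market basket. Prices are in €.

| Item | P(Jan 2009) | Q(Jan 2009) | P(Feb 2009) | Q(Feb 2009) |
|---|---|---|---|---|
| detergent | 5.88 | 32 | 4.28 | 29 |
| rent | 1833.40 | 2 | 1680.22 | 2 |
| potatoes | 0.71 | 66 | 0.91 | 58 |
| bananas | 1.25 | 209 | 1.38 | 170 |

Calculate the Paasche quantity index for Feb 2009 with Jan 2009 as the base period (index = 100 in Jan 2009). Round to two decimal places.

98.08

Paasche quantity index uses current-period prices as weights.
ΣP(Feb 2009)·Q(Feb 2009) = 4.28×29 + 1680.22×2 + 0.91×58 + 1.38×170 = 124.12 + 3360.44 + 52.78 + 234.6 = 3771.94
ΣP(Feb 2009)·Q(Jan 2009) = 4.28×32 + 1680.22×2 + 0.91×66 + 1.38×209 = 136.96 + 3360.44 + 60.06 + 288.42 = 3845.88
Index = 3771.94 / 3845.88 × 100 = 98.0774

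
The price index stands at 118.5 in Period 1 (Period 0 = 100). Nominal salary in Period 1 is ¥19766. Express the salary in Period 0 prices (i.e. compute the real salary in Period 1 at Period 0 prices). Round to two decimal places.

16680.17

Real = Nominal ÷ (Index/100) = 19766 ÷ (118.5/100)
     = 19766 ÷ 1.185 = 16680.1688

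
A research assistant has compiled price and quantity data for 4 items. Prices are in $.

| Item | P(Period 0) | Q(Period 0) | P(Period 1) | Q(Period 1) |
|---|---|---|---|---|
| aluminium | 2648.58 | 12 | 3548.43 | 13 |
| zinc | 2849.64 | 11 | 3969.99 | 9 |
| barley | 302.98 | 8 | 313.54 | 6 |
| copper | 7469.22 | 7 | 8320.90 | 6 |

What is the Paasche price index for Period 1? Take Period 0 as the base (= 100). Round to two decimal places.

125.26

Paasche price index uses current-period quantities as weights.
ΣP(Period 1)·Q(Period 1) = 3548.43×13 + 3969.99×9 + 313.54×6 + 8320.90×6 = 46129.59 + 35729.91 + 1881.24 + 49925.4 = 133666.14
ΣP(Period 0)·Q(Period 1) = 2648.58×13 + 2849.64×9 + 302.98×6 + 7469.22×6 = 34431.54 + 25646.76 + 1817.88 + 44815.32 = 106711.5
Index = 133666.14 / 106711.5 × 100 = 125.2594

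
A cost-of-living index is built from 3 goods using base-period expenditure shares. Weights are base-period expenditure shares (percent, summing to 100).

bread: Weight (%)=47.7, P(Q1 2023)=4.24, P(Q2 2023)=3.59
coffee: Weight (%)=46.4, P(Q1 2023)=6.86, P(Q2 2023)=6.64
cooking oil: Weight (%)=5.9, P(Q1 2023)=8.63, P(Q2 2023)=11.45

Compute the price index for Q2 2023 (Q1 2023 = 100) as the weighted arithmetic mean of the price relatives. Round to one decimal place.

93.1

bread: 47.7 × (3.59/4.24) = 47.7 × 0.846698 = 40.3875
coffee: 46.4 × (6.64/6.86) = 46.4 × 0.967930 = 44.9120
cooking oil: 5.9 × (11.45/8.63) = 5.9 × 1.326767 = 7.8279
Index = Σ wᵢ·(p₁ᵢ/p₀ᵢ) = 40.3875 + 44.9120 + 7.8279 = 93.1274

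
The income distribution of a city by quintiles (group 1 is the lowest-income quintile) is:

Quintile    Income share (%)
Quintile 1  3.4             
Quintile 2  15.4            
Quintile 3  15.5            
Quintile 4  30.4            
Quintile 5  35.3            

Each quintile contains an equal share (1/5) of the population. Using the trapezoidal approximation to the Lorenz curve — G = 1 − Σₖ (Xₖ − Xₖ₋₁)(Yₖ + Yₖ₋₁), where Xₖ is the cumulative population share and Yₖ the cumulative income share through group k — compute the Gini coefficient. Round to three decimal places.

0.315

Cumulative income shares Yₖ: 0.0340, 0.1880, 0.3430, 0.6470, 1.0000
Σ (Xₖ−Xₖ₋₁)(Yₖ+Yₖ₋₁) = (1/5)(0.0340+0.0000) + (1/5)(0.1880+0.0340) + (1/5)(0.3430+0.1880) + (1/5)(0.6470+0.3430) + (1/5)(1.0000+0.6470)
  = 0.0068 + 0.0444 + 0.1062 + 0.1980 + 0.3294 = 0.6848
G = 1 − 0.6848 = 0.3152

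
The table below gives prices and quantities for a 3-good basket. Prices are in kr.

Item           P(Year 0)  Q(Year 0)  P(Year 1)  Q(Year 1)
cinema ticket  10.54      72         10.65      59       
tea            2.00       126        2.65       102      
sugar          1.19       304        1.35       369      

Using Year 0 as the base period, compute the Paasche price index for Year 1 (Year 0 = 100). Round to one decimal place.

Paasche price index uses current-period quantities as weights.
ΣP(Year 1)·Q(Year 1) = 10.65×59 + 2.65×102 + 1.35×369 = 628.35 + 270.3 + 498.15 = 1396.8
ΣP(Year 0)·Q(Year 1) = 10.54×59 + 2.00×102 + 1.19×369 = 621.86 + 204 + 439.11 = 1264.97
Index = 1396.8 / 1264.97 × 100 = 110.4216

110.4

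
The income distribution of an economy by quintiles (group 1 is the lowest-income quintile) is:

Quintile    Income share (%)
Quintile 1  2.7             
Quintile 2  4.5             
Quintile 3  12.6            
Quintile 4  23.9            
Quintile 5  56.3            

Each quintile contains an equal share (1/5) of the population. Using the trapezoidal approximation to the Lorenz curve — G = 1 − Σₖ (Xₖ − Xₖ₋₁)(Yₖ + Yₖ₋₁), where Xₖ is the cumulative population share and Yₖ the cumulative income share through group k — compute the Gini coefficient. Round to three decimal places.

0.506

Cumulative income shares Yₖ: 0.0270, 0.0720, 0.1980, 0.4370, 1.0000
Σ (Xₖ−Xₖ₋₁)(Yₖ+Yₖ₋₁) = (1/5)(0.0270+0.0000) + (1/5)(0.0720+0.0270) + (1/5)(0.1980+0.0720) + (1/5)(0.4370+0.1980) + (1/5)(1.0000+0.4370)
  = 0.0054 + 0.0198 + 0.0540 + 0.1270 + 0.2874 = 0.4936
G = 1 − 0.4936 = 0.5064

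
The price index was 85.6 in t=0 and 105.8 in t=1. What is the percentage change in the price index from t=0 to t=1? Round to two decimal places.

Change = (105.8 − 85.6) / 85.6 × 100
       = 20.2 / 85.6 × 100 = 23.5981%

23.60%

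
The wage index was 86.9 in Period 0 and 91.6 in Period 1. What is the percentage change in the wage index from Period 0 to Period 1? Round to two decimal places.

Change = (91.6 − 86.9) / 86.9 × 100
       = 4.7 / 86.9 × 100 = 5.4085%

5.41%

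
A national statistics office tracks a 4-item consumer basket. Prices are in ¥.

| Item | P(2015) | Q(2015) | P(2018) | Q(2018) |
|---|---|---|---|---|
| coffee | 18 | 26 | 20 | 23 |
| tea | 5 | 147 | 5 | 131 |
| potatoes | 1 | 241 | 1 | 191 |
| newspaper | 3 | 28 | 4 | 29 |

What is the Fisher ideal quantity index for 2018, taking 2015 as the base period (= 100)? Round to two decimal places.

Laspeyres component (base-period weights):
ΣP(2015)Q(2018) = 18×23 + 5×131 + 1×191 + 3×29 = 414 + 655 + 191 + 87 = 1347
ΣP(2015)Q(2015) = 18×26 + 5×147 + 1×241 + 3×28 = 468 + 735 + 241 + 84 = 1528
L = 1347 / 1528 × 100 = 88.1545
Paasche component (current-period weights):
ΣP(2018)Q(2018) = 20×23 + 5×131 + 1×191 + 4×29 = 460 + 655 + 191 + 116 = 1422
ΣP(2018)Q(2015) = 20×26 + 5×147 + 1×241 + 4×28 = 520 + 735 + 241 + 112 = 1608
P = 1422 / 1608 × 100 = 88.4328
Fisher = √(L × P) = √(88.1545 × 88.4328) = 88.2935

88.29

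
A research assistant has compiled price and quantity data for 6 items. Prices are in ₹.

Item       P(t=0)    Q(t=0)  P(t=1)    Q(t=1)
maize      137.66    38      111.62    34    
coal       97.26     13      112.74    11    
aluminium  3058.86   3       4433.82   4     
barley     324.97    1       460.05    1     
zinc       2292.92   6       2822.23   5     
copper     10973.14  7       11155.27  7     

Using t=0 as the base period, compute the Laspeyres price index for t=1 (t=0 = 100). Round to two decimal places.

Laspeyres price index uses base-period quantities as weights.
ΣP(t=1)·Q(t=0) = 111.62×38 + 112.74×13 + 4433.82×3 + 460.05×1 + 2822.23×6 + 11155.27×7 = 4241.56 + 1465.62 + 13301.46 + 460.05 + 16933.38 + 78086.89 = 114488.96
ΣP(t=0)·Q(t=0) = 137.66×38 + 97.26×13 + 3058.86×3 + 324.97×1 + 2292.92×6 + 10973.14×7 = 5231.08 + 1264.38 + 9176.58 + 324.97 + 13757.52 + 76811.98 = 106566.51
Index = 114488.96 / 106566.51 × 100 = 107.4343

107.43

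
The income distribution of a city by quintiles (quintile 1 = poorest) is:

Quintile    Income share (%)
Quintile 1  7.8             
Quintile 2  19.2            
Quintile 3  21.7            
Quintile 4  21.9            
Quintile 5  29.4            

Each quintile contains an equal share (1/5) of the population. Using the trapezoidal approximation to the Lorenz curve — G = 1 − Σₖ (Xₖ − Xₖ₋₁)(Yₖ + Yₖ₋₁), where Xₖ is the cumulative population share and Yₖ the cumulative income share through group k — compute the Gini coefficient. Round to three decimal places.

0.184

Cumulative income shares Yₖ: 0.0780, 0.2700, 0.4870, 0.7060, 1.0000
Σ (Xₖ−Xₖ₋₁)(Yₖ+Yₖ₋₁) = (1/5)(0.0780+0.0000) + (1/5)(0.2700+0.0780) + (1/5)(0.4870+0.2700) + (1/5)(0.7060+0.4870) + (1/5)(1.0000+0.7060)
  = 0.0156 + 0.0696 + 0.1514 + 0.2386 + 0.3412 = 0.8164
G = 1 − 0.8164 = 0.1836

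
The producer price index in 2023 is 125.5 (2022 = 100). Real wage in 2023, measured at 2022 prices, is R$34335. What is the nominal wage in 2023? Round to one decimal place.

43090.4

Nominal = Real × (Index/100) = 34335 × (125.5/100)
        = 34335 × 1.255 = 43090.4250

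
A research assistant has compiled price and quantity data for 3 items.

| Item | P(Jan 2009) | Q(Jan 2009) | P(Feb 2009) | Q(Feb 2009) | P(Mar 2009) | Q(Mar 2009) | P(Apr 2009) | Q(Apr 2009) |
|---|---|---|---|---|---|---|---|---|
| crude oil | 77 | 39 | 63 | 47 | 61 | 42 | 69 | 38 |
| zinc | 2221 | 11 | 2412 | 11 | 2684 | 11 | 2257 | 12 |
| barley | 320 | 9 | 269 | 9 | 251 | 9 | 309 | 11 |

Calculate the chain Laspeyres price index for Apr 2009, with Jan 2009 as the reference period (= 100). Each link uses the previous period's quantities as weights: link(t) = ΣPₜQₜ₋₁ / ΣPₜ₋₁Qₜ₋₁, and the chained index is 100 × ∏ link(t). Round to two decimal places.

Link Jan 2009→Feb 2009:
ΣP(Feb 2009)Q(Jan 2009) = 63×39 + 2412×11 + 269×9 = 2457 + 26532 + 2421 = 31410
ΣP(Jan 2009)Q(Jan 2009) = 77×39 + 2221×11 + 320×9 = 3003 + 24431 + 2880 = 30314
link = 31410/30314 = 1.036155
Link Feb 2009→Mar 2009:
ΣP(Mar 2009)Q(Feb 2009) = 61×47 + 2684×11 + 251×9 = 2867 + 29524 + 2259 = 34650
ΣP(Feb 2009)Q(Feb 2009) = 63×47 + 2412×11 + 269×9 = 2961 + 26532 + 2421 = 31914
link = 34650/31914 = 1.085730
Link Mar 2009→Apr 2009:
ΣP(Apr 2009)Q(Mar 2009) = 69×42 + 2257×11 + 309×9 = 2898 + 24827 + 2781 = 30506
ΣP(Mar 2009)Q(Mar 2009) = 61×42 + 2684×11 + 251×9 = 2562 + 29524 + 2259 = 34345
link = 30506/34345 = 0.888222
Chained index = 100 × 1.036155 × 1.085730 × 0.888222 = 99.9237

99.92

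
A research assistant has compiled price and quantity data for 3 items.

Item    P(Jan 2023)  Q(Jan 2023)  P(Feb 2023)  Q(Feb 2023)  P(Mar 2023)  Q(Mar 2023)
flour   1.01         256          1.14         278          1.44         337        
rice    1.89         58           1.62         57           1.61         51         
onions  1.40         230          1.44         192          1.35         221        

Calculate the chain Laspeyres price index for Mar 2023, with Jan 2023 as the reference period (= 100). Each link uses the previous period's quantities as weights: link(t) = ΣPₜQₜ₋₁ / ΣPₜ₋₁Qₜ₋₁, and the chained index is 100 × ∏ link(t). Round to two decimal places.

Link Jan 2023→Feb 2023:
ΣP(Feb 2023)Q(Jan 2023) = 1.14×256 + 1.62×58 + 1.44×230 = 291.84 + 93.96 + 331.2 = 717
ΣP(Jan 2023)Q(Jan 2023) = 1.01×256 + 1.89×58 + 1.40×230 = 258.56 + 109.62 + 322 = 690.18
link = 717/690.18 = 1.038859
Link Feb 2023→Mar 2023:
ΣP(Mar 2023)Q(Feb 2023) = 1.44×278 + 1.61×57 + 1.35×192 = 400.32 + 91.77 + 259.2 = 751.29
ΣP(Feb 2023)Q(Feb 2023) = 1.14×278 + 1.62×57 + 1.44×192 = 316.92 + 92.34 + 276.48 = 685.74
link = 751.29/685.74 = 1.095590
Chained index = 100 × 1.038859 × 1.095590 = 113.8164

113.82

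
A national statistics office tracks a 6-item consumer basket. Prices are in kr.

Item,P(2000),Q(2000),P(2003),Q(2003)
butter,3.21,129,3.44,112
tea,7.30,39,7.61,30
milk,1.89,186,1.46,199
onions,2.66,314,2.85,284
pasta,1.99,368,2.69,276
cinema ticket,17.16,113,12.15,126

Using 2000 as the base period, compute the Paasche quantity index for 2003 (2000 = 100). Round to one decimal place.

93.4

Paasche quantity index uses current-period prices as weights.
ΣP(2003)·Q(2003) = 3.44×112 + 7.61×30 + 1.46×199 + 2.85×284 + 2.69×276 + 12.15×126 = 385.28 + 228.3 + 290.54 + 809.4 + 742.44 + 1530.9 = 3986.86
ΣP(2003)·Q(2000) = 3.44×129 + 7.61×39 + 1.46×186 + 2.85×314 + 2.69×368 + 12.15×113 = 443.76 + 296.79 + 271.56 + 894.9 + 989.92 + 1372.95 = 4269.88
Index = 3986.86 / 4269.88 × 100 = 93.3717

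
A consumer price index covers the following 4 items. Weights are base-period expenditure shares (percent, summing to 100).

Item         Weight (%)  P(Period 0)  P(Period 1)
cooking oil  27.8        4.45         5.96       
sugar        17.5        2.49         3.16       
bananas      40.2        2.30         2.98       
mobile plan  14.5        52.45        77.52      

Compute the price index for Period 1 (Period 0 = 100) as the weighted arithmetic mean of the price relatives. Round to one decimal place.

cooking oil: 27.8 × (5.96/4.45) = 27.8 × 1.339326 = 37.2333
sugar: 17.5 × (3.16/2.49) = 17.5 × 1.269076 = 22.2088
bananas: 40.2 × (2.98/2.30) = 40.2 × 1.295652 = 52.0852
mobile plan: 14.5 × (77.52/52.45) = 14.5 × 1.477979 = 21.4307
Index = Σ wᵢ·(p₁ᵢ/p₀ᵢ) = 37.2333 + 22.2088 + 52.0852 + 21.4307 = 132.9580

133.0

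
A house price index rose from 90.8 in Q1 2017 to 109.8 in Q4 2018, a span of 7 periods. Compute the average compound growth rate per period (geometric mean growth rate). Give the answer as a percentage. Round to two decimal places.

2.75%

Growth factor = (109.8/90.8)^(1/7) = (1.209251)^(1/7) = 1.027515
Growth rate = 1.027515 − 1 = 0.027515 = 2.7515%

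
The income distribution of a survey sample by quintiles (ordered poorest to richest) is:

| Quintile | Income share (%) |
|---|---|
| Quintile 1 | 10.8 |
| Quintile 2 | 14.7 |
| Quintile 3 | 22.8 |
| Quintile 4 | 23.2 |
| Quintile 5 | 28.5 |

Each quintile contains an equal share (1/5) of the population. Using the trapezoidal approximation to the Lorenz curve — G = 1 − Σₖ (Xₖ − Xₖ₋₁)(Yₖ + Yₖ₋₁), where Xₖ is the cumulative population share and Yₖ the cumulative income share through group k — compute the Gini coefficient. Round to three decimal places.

Cumulative income shares Yₖ: 0.1080, 0.2550, 0.4830, 0.7150, 1.0000
Σ (Xₖ−Xₖ₋₁)(Yₖ+Yₖ₋₁) = (1/5)(0.1080+0.0000) + (1/5)(0.2550+0.1080) + (1/5)(0.4830+0.2550) + (1/5)(0.7150+0.4830) + (1/5)(1.0000+0.7150)
  = 0.0216 + 0.0726 + 0.1476 + 0.2396 + 0.3430 = 0.8244
G = 1 − 0.8244 = 0.1756

0.176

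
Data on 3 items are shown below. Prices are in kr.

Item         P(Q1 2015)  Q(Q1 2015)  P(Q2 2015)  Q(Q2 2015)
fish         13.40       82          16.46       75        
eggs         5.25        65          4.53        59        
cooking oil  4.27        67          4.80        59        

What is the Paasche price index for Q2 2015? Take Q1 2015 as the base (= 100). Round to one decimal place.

113.9

Paasche price index uses current-period quantities as weights.
ΣP(Q2 2015)·Q(Q2 2015) = 16.46×75 + 4.53×59 + 4.80×59 = 1234.5 + 267.27 + 283.2 = 1784.97
ΣP(Q1 2015)·Q(Q2 2015) = 13.40×75 + 5.25×59 + 4.27×59 = 1005 + 309.75 + 251.93 = 1566.68
Index = 1784.97 / 1566.68 × 100 = 113.9333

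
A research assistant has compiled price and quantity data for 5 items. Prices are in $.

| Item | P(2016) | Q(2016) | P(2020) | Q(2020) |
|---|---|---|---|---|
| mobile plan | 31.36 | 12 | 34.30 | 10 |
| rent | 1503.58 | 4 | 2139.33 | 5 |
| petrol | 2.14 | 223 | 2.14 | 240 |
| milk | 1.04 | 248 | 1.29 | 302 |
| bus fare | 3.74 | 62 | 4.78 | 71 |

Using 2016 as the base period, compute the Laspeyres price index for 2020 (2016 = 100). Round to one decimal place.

136.8

Laspeyres price index uses base-period quantities as weights.
ΣP(2020)·Q(2016) = 34.30×12 + 2139.33×4 + 2.14×223 + 1.29×248 + 4.78×62 = 411.6 + 8557.32 + 477.22 + 319.92 + 296.36 = 10062.42
ΣP(2016)·Q(2016) = 31.36×12 + 1503.58×4 + 2.14×223 + 1.04×248 + 3.74×62 = 376.32 + 6014.32 + 477.22 + 257.92 + 231.88 = 7357.66
Index = 10062.42 / 7357.66 × 100 = 136.7611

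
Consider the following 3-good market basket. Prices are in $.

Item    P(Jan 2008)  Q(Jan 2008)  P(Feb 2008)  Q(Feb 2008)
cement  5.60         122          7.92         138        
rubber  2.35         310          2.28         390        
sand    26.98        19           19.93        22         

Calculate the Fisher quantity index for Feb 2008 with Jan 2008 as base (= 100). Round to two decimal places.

118.31

Laspeyres component (base-period weights):
ΣP(Jan 2008)Q(Feb 2008) = 5.60×138 + 2.35×390 + 26.98×22 = 772.8 + 916.5 + 593.56 = 2282.86
ΣP(Jan 2008)Q(Jan 2008) = 5.60×122 + 2.35×310 + 26.98×19 = 683.2 + 728.5 + 512.62 = 1924.32
L = 2282.86 / 1924.32 × 100 = 118.6320
Paasche component (current-period weights):
ΣP(Feb 2008)Q(Feb 2008) = 7.92×138 + 2.28×390 + 19.93×22 = 1092.96 + 889.2 + 438.46 = 2420.62
ΣP(Feb 2008)Q(Jan 2008) = 7.92×122 + 2.28×310 + 19.93×19 = 966.24 + 706.8 + 378.67 = 2051.71
P = 2420.62 / 2051.71 × 100 = 117.9806
Fisher = √(L × P) = √(118.6320 × 117.9806) = 118.3059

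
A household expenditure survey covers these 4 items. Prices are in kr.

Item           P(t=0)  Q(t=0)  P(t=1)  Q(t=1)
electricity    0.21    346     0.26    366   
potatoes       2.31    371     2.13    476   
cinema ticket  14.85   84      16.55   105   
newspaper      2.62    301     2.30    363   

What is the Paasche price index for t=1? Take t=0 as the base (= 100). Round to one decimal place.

Paasche price index uses current-period quantities as weights.
ΣP(t=1)·Q(t=1) = 0.26×366 + 2.13×476 + 16.55×105 + 2.30×363 = 95.16 + 1013.88 + 1737.75 + 834.9 = 3681.69
ΣP(t=0)·Q(t=1) = 0.21×366 + 2.31×476 + 14.85×105 + 2.62×363 = 76.86 + 1099.56 + 1559.25 + 951.06 = 3686.73
Index = 3681.69 / 3686.73 × 100 = 99.8633

99.9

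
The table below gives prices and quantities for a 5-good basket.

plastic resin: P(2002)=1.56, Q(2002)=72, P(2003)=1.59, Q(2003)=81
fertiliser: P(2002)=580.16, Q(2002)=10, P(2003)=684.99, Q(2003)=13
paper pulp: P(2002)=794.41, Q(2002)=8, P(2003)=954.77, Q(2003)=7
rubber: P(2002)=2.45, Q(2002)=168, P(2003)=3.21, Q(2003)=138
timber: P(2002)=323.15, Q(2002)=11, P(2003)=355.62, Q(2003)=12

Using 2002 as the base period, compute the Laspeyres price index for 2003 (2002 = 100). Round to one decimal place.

Laspeyres price index uses base-period quantities as weights.
ΣP(2003)·Q(2002) = 1.59×72 + 684.99×10 + 954.77×8 + 3.21×168 + 355.62×11 = 114.48 + 6849.9 + 7638.16 + 539.28 + 3911.82 = 19053.64
ΣP(2002)·Q(2002) = 1.56×72 + 580.16×10 + 794.41×8 + 2.45×168 + 323.15×11 = 112.32 + 5801.6 + 6355.28 + 411.6 + 3554.65 = 16235.45
Index = 19053.64 / 16235.45 × 100 = 117.3583

117.4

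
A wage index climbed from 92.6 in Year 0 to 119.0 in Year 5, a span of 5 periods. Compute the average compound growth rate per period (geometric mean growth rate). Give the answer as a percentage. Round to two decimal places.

5.14%

Growth factor = (119.0/92.6)^(1/5) = (1.285097)^(1/5) = 1.051447
Growth rate = 1.051447 − 1 = 0.051447 = 5.1447%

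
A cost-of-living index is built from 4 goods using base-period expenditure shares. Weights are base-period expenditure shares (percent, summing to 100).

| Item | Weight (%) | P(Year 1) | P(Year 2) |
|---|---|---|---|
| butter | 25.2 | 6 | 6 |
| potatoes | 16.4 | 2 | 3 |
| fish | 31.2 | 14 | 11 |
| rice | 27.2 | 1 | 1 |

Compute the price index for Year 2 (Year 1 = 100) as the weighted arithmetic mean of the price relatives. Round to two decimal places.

101.51

butter: 25.2 × (6/6) = 25.2 × 1.000000 = 25.2000
potatoes: 16.4 × (3/2) = 16.4 × 1.500000 = 24.6000
fish: 31.2 × (11/14) = 31.2 × 0.785714 = 24.5143
rice: 27.2 × (1/1) = 27.2 × 1.000000 = 27.2000
Index = Σ wᵢ·(p₁ᵢ/p₀ᵢ) = 25.2000 + 24.6000 + 24.5143 + 27.2000 = 101.5143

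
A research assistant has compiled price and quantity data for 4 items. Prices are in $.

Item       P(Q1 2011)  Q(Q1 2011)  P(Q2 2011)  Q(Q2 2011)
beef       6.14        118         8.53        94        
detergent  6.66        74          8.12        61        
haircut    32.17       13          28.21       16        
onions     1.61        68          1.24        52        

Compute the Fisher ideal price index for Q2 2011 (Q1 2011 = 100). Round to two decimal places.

116.27

Laspeyres component (base-period weights):
ΣP(Q2 2011)Q(Q1 2011) = 8.53×118 + 8.12×74 + 28.21×13 + 1.24×68 = 1006.54 + 600.88 + 366.73 + 84.32 = 2058.47
ΣP(Q1 2011)Q(Q1 2011) = 6.14×118 + 6.66×74 + 32.17×13 + 1.61×68 = 724.52 + 492.84 + 418.21 + 109.48 = 1745.05
L = 2058.47 / 1745.05 × 100 = 117.9605
Paasche component (current-period weights):
ΣP(Q2 2011)Q(Q2 2011) = 8.53×94 + 8.12×61 + 28.21×16 + 1.24×52 = 801.82 + 495.32 + 451.36 + 64.48 = 1812.98
ΣP(Q1 2011)Q(Q2 2011) = 6.14×94 + 6.66×61 + 32.17×16 + 1.61×52 = 577.16 + 406.26 + 514.72 + 83.72 = 1581.86
P = 1812.98 / 1581.86 × 100 = 114.6106
Fisher = √(L × P) = √(117.9605 × 114.6106) = 116.2735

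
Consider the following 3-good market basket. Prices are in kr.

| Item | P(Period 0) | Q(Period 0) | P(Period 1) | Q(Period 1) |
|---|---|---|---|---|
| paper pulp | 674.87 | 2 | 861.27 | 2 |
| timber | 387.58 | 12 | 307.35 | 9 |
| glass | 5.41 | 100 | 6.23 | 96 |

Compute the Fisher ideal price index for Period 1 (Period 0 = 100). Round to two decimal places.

93.58

Laspeyres component (base-period weights):
ΣP(Period 1)Q(Period 0) = 861.27×2 + 307.35×12 + 6.23×100 = 1722.54 + 3688.2 + 623 = 6033.74
ΣP(Period 0)Q(Period 0) = 674.87×2 + 387.58×12 + 5.41×100 = 1349.74 + 4650.96 + 541 = 6541.7
L = 6033.74 / 6541.7 × 100 = 92.2350
Paasche component (current-period weights):
ΣP(Period 1)Q(Period 1) = 861.27×2 + 307.35×9 + 6.23×96 = 1722.54 + 2766.15 + 598.08 = 5086.77
ΣP(Period 0)Q(Period 1) = 674.87×2 + 387.58×9 + 5.41×96 = 1349.74 + 3488.22 + 519.36 = 5357.32
P = 5086.77 / 5357.32 × 100 = 94.9499
Fisher = √(L × P) = √(92.2350 × 94.9499) = 93.5826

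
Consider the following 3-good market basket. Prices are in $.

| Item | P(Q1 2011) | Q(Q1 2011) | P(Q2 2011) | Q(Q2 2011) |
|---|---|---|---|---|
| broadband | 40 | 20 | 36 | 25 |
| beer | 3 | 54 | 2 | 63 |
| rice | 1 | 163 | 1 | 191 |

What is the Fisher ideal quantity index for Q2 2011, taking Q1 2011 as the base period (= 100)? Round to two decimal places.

122.74

Laspeyres component (base-period weights):
ΣP(Q1 2011)Q(Q2 2011) = 40×25 + 3×63 + 1×191 = 1000 + 189 + 191 = 1380
ΣP(Q1 2011)Q(Q1 2011) = 40×20 + 3×54 + 1×163 = 800 + 162 + 163 = 1125
L = 1380 / 1125 × 100 = 122.6667
Paasche component (current-period weights):
ΣP(Q2 2011)Q(Q2 2011) = 36×25 + 2×63 + 1×191 = 900 + 126 + 191 = 1217
ΣP(Q2 2011)Q(Q1 2011) = 36×20 + 2×54 + 1×163 = 720 + 108 + 163 = 991
P = 1217 / 991 × 100 = 122.8052
Fisher = √(L × P) = √(122.6667 × 122.8052) = 122.7359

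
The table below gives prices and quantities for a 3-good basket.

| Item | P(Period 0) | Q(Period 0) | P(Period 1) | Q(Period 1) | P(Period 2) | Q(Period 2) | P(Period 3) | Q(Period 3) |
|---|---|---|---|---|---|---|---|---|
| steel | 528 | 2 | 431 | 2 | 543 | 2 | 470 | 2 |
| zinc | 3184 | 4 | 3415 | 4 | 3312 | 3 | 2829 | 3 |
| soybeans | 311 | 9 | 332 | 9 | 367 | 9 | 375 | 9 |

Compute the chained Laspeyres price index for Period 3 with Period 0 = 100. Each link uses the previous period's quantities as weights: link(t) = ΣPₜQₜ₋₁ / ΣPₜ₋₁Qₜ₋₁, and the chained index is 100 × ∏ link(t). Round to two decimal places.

Link Period 0→Period 1:
ΣP(Period 1)Q(Period 0) = 431×2 + 3415×4 + 332×9 = 862 + 13660 + 2988 = 17510
ΣP(Period 0)Q(Period 0) = 528×2 + 3184×4 + 311×9 = 1056 + 12736 + 2799 = 16591
link = 17510/16591 = 1.055391
Link Period 1→Period 2:
ΣP(Period 2)Q(Period 1) = 543×2 + 3312×4 + 367×9 = 1086 + 13248 + 3303 = 17637
ΣP(Period 1)Q(Period 1) = 431×2 + 3415×4 + 332×9 = 862 + 13660 + 2988 = 17510
link = 17637/17510 = 1.007253
Link Period 2→Period 3:
ΣP(Period 3)Q(Period 2) = 470×2 + 2829×3 + 375×9 = 940 + 8487 + 3375 = 12802
ΣP(Period 2)Q(Period 2) = 543×2 + 3312×3 + 367×9 = 1086 + 9936 + 3303 = 14325
link = 12802/14325 = 0.893682
Chained index = 100 × 1.055391 × 1.007253 × 0.893682 = 95.0026

95.00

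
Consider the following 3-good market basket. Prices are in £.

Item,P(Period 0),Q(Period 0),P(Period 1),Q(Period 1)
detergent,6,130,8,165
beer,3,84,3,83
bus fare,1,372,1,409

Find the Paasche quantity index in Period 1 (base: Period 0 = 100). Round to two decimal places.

Paasche quantity index uses current-period prices as weights.
ΣP(Period 1)·Q(Period 1) = 8×165 + 3×83 + 1×409 = 1320 + 249 + 409 = 1978
ΣP(Period 1)·Q(Period 0) = 8×130 + 3×84 + 1×372 = 1040 + 252 + 372 = 1664
Index = 1978 / 1664 × 100 = 118.8702

118.87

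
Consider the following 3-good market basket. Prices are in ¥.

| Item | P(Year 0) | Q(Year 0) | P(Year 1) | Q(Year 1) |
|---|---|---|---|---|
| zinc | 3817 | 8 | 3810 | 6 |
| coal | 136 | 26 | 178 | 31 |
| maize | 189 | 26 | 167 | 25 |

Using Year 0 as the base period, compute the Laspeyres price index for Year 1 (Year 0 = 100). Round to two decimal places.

101.19

Laspeyres price index uses base-period quantities as weights.
ΣP(Year 1)·Q(Year 0) = 3810×8 + 178×26 + 167×26 = 30480 + 4628 + 4342 = 39450
ΣP(Year 0)·Q(Year 0) = 3817×8 + 136×26 + 189×26 = 30536 + 3536 + 4914 = 38986
Index = 39450 / 38986 × 100 = 101.1902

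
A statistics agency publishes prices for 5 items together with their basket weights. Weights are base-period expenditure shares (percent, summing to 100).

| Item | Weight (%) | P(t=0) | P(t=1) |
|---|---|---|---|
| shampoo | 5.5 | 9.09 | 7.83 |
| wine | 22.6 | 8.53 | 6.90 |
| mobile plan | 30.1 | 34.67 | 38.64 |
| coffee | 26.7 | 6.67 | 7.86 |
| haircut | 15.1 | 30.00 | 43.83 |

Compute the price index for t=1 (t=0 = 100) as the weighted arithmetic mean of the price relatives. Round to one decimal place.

110.1

shampoo: 5.5 × (7.83/9.09) = 5.5 × 0.861386 = 4.7376
wine: 22.6 × (6.90/8.53) = 22.6 × 0.808910 = 18.2814
mobile plan: 30.1 × (38.64/34.67) = 30.1 × 1.114508 = 33.5467
coffee: 26.7 × (7.86/6.67) = 26.7 × 1.178411 = 31.4636
haircut: 15.1 × (43.83/30.00) = 15.1 × 1.461000 = 22.0611
Index = Σ wᵢ·(p₁ᵢ/p₀ᵢ) = 4.7376 + 18.2814 + 33.5467 + 31.4636 + 22.0611 = 110.0903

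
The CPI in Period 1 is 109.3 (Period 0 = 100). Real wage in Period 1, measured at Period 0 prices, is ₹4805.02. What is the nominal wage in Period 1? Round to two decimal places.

Nominal = Real × (Index/100) = 4805.02 × (109.3/100)
        = 4805.02 × 1.093 = 5251.8869

5251.89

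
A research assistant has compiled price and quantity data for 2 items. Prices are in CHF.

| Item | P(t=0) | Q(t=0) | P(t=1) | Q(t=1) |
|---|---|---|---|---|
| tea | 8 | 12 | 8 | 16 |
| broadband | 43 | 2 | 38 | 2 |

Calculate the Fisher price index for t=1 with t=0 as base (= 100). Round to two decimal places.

94.92

Laspeyres component (base-period weights):
ΣP(t=1)Q(t=0) = 8×12 + 38×2 = 96 + 76 = 172
ΣP(t=0)Q(t=0) = 8×12 + 43×2 = 96 + 86 = 182
L = 172 / 182 × 100 = 94.5055
Paasche component (current-period weights):
ΣP(t=1)Q(t=1) = 8×16 + 38×2 = 128 + 76 = 204
ΣP(t=0)Q(t=1) = 8×16 + 43×2 = 128 + 86 = 214
P = 204 / 214 × 100 = 95.3271
Fisher = √(L × P) = √(94.5055 × 95.3271) = 94.9154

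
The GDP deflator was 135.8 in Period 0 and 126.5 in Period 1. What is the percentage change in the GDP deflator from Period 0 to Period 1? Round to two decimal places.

Change = (126.5 − 135.8) / 135.8 × 100
       = -9.3 / 135.8 × 100 = -6.8483%

-6.85%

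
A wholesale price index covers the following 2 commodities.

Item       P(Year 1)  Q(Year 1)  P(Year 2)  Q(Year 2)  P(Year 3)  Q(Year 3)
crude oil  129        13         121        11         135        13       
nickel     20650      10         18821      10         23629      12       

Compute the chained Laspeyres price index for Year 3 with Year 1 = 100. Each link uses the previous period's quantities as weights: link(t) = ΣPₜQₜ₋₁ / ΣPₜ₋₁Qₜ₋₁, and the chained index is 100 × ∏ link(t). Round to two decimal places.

114.36

Link Year 1→Year 2:
ΣP(Year 2)Q(Year 1) = 121×13 + 18821×10 = 1573 + 188210 = 189783
ΣP(Year 1)Q(Year 1) = 129×13 + 20650×10 = 1677 + 206500 = 208177
link = 189783/208177 = 0.911642
Link Year 2→Year 3:
ΣP(Year 3)Q(Year 2) = 135×11 + 23629×10 = 1485 + 236290 = 237775
ΣP(Year 2)Q(Year 2) = 121×11 + 18821×10 = 1331 + 188210 = 189541
link = 237775/189541 = 1.254478
Chained index = 100 × 0.911642 × 1.254478 = 114.3635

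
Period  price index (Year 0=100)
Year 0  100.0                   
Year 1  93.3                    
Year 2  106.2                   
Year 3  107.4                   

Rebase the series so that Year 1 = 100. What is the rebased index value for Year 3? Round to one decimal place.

115.1

Rebased(Year 3) = 107.4 / 93.3 × 100 = 115.1125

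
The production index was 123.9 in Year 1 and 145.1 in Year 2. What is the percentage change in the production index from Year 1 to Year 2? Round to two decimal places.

17.11%

Change = (145.1 − 123.9) / 123.9 × 100
       = 21.2 / 123.9 × 100 = 17.1106%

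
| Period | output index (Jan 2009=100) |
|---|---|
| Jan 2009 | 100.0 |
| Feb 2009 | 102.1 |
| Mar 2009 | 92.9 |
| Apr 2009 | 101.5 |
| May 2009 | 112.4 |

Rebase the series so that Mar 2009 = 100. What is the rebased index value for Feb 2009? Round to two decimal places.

Rebased(Feb 2009) = 102.1 / 92.9 × 100 = 109.9031

109.90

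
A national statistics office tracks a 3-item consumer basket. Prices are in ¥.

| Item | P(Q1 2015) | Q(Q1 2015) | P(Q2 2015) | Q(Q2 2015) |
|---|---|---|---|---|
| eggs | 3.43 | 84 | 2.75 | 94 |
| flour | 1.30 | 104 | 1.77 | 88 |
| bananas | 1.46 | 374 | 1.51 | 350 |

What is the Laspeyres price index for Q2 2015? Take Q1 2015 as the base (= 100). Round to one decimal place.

Laspeyres price index uses base-period quantities as weights.
ΣP(Q2 2015)·Q(Q1 2015) = 2.75×84 + 1.77×104 + 1.51×374 = 231 + 184.08 + 564.74 = 979.82
ΣP(Q1 2015)·Q(Q1 2015) = 3.43×84 + 1.30×104 + 1.46×374 = 288.12 + 135.2 + 546.04 = 969.36
Index = 979.82 / 969.36 × 100 = 101.0791

101.1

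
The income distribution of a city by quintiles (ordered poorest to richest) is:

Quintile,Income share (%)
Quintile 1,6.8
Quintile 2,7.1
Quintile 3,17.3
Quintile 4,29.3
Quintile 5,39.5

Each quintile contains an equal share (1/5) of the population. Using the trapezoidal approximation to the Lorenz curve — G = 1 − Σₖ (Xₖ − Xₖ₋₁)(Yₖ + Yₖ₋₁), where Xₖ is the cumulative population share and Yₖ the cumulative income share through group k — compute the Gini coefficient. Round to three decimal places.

0.350

Cumulative income shares Yₖ: 0.0680, 0.1390, 0.3120, 0.6050, 1.0000
Σ (Xₖ−Xₖ₋₁)(Yₖ+Yₖ₋₁) = (1/5)(0.0680+0.0000) + (1/5)(0.1390+0.0680) + (1/5)(0.3120+0.1390) + (1/5)(0.6050+0.3120) + (1/5)(1.0000+0.6050)
  = 0.0136 + 0.0414 + 0.0902 + 0.1834 + 0.3210 = 0.6496
G = 1 − 0.6496 = 0.3504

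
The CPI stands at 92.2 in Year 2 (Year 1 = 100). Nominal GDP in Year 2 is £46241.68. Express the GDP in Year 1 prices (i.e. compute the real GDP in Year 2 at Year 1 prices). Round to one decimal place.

Real = Nominal ÷ (Index/100) = 46241.68 ÷ (92.2/100)
     = 46241.68 ÷ 0.922 = 50153.6659

50153.7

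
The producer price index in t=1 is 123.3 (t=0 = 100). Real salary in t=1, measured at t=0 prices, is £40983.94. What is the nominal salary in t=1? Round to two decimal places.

50533.20

Nominal = Real × (Index/100) = 40983.94 × (123.3/100)
        = 40983.94 × 1.233 = 50533.1980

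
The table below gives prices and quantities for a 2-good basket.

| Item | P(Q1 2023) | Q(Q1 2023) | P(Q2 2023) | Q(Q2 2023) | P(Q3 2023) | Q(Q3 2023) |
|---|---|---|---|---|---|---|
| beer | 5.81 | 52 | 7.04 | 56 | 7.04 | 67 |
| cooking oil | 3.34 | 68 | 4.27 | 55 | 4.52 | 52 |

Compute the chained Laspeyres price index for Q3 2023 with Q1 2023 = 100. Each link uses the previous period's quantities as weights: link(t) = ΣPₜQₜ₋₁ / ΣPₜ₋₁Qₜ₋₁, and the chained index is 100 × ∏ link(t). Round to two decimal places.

Link Q1 2023→Q2 2023:
ΣP(Q2 2023)Q(Q1 2023) = 7.04×52 + 4.27×68 = 366.08 + 290.36 = 656.44
ΣP(Q1 2023)Q(Q1 2023) = 5.81×52 + 3.34×68 = 302.12 + 227.12 = 529.24
link = 656.44/529.24 = 1.240345
Link Q2 2023→Q3 2023:
ΣP(Q3 2023)Q(Q2 2023) = 7.04×56 + 4.52×55 = 394.24 + 248.6 = 642.84
ΣP(Q2 2023)Q(Q2 2023) = 7.04×56 + 4.27×55 = 394.24 + 234.85 = 629.09
link = 642.84/629.09 = 1.021857
Chained index = 100 × 1.240345 × 1.021857 = 126.7455

126.75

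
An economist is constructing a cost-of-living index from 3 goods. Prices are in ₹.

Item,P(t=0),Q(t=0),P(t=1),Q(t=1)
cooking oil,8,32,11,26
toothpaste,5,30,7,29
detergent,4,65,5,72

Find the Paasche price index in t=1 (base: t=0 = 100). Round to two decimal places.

132.45

Paasche price index uses current-period quantities as weights.
ΣP(t=1)·Q(t=1) = 11×26 + 7×29 + 5×72 = 286 + 203 + 360 = 849
ΣP(t=0)·Q(t=1) = 8×26 + 5×29 + 4×72 = 208 + 145 + 288 = 641
Index = 849 / 641 × 100 = 132.4493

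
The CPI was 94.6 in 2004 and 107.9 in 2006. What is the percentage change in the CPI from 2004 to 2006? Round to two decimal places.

Change = (107.9 − 94.6) / 94.6 × 100
       = 13.3 / 94.6 × 100 = 14.0592%

14.06%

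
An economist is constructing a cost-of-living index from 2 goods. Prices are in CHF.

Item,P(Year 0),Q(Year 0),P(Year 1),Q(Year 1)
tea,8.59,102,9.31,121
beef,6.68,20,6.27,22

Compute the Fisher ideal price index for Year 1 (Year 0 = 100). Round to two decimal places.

106.52

Laspeyres component (base-period weights):
ΣP(Year 1)Q(Year 0) = 9.31×102 + 6.27×20 = 949.62 + 125.4 = 1075.02
ΣP(Year 0)Q(Year 0) = 8.59×102 + 6.68×20 = 876.18 + 133.6 = 1009.78
L = 1075.02 / 1009.78 × 100 = 106.4608
Paasche component (current-period weights):
ΣP(Year 1)Q(Year 1) = 9.31×121 + 6.27×22 = 1126.51 + 137.94 = 1264.45
ΣP(Year 0)Q(Year 1) = 8.59×121 + 6.68×22 = 1039.39 + 146.96 = 1186.35
P = 1264.45 / 1186.35 × 100 = 106.5832
Fisher = √(L × P) = √(106.4608 × 106.5832) = 106.5220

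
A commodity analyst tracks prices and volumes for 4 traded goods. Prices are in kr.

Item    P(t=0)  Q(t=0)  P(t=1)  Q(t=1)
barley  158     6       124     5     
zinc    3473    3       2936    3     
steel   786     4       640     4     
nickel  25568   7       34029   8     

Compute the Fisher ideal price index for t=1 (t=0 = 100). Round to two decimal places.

Laspeyres component (base-period weights):
ΣP(t=1)Q(t=0) = 124×6 + 2936×3 + 640×4 + 34029×7 = 744 + 8808 + 2560 + 238203 = 250315
ΣP(t=0)Q(t=0) = 158×6 + 3473×3 + 786×4 + 25568×7 = 948 + 10419 + 3144 + 178976 = 193487
L = 250315 / 193487 × 100 = 129.3704
Paasche component (current-period weights):
ΣP(t=1)Q(t=1) = 124×5 + 2936×3 + 640×4 + 34029×8 = 620 + 8808 + 2560 + 272232 = 284220
ΣP(t=0)Q(t=1) = 158×5 + 3473×3 + 786×4 + 25568×8 = 790 + 10419 + 3144 + 204544 = 218897
P = 284220 / 218897 × 100 = 129.8419
Fisher = √(L × P) = √(129.3704 × 129.8419) = 129.6060

129.61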